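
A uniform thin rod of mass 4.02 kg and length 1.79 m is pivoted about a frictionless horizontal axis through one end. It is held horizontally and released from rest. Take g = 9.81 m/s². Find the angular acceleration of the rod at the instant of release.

About the pivot, I = (1/3)ML² = (1/3)(4.02)(1.79)² = 4.293 kg·m².
The weight acts at the center, a distance L/2 = 0.8950 m from the pivot; τ = Mg(L/2) = 35.30 N·m.
α = τ/I = 35.30/4.293 = 8.221 rad/s².
(Equivalently α = (3g/(2L)) = 8.221 rad/s².)

α ≈ 8.22 rad/s²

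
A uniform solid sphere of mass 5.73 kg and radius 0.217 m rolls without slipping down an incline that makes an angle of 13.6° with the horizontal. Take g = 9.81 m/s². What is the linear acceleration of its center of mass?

Translation along the incline: Mg sinθ − f = Ma.
Rotation about the center: fR = Iα with I = (2/5)MR². No-slip gives a = αR, so f = (I/R²)a = (2/5)M a.
Substituting: Mg sinθ = (1 + 0.4000)Ma, so a = g sinθ/(1 + 0.4000) = (9.81) sin 13.6° / 1.400 = 1.648 m/s².

a ≈ 1.65 m/s²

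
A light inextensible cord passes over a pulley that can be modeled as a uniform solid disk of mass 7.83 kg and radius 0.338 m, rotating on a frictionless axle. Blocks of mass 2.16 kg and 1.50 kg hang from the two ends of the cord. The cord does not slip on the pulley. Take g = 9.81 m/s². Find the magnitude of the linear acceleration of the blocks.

I = ½MR² = (1/2)(7.83)(0.338)² = 0.4473 kg·m².
Heavier block: m₁g − T₁ = m₁a. Lighter block: T₂ − m₂g = m₂a.
Pulley: (T₁ − T₂)R = Iα = I(a/R), so T₁ − T₂ = (I/R²)a = (1/2)M_p a = 3.915·a.
Adding the three: (m₁ − m₂)g = (m₁ + m₂ + 3.915)a, so a = (2.16 − 1.50)(9.81)/(2.16 + 1.50 + 3.915) = 0.8547 m/s².

a ≈ 0.855 m/s²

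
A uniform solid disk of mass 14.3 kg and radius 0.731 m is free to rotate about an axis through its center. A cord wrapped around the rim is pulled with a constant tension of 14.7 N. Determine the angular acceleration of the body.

α ≈ 2.81 rad/s²

I = ½MR² = (1/2)(14.3)(0.731)² = 3.821 kg·m².
τ = F R = (14.7)(0.731) = 10.75 N·m.
From τ = Iα: α = 10.75/3.821 = 2.813 rad/s².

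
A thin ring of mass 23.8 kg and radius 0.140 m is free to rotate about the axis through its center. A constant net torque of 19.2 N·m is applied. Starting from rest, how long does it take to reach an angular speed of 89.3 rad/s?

t ≈ 2.17 s

I = MR² = (23.8)(0.140)² = 0.4665 kg·m².
α = τ/I = 19.2/0.4665 = 41.16 rad/s².
ω = αt ⇒ t = ω/α = 89.3/41.16 = 2.170 s.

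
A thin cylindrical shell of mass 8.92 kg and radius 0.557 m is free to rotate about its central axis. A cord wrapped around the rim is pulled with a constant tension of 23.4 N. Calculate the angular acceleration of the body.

I = MR² = (8.92)(0.557)² = 2.767 kg·m².
τ = F R = (23.4)(0.557) = 13.03 N·m.
From τ = Iα: α = 13.03/2.767 = 4.710 rad/s².

α ≈ 4.71 rad/s²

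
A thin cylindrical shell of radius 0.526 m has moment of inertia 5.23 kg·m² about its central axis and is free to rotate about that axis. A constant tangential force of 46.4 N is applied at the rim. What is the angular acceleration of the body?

τ = F R = (46.4)(0.526) = 24.41 N·m.
From τ = Iα: α = 24.41/5.230 = 4.667 rad/s².

α ≈ 4.67 rad/s²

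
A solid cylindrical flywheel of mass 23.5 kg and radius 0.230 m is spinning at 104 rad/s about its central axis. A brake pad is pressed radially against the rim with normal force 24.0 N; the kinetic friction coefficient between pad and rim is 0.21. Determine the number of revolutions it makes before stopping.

I = ½MR² = (1/2)(23.5)(0.230)² = 0.6216 kg·m².
Friction force f = μN = (0.21)(24.0) = 5.040 N at the rim; torque magnitude τ = fR = 1.159 N·m, opposing ω.
|α| = τ/I = 1.159/0.6216 = 1.865 rad/s² (deceleration).
ω² = ω₀² − 2|α|θ with ω = 0 ⇒ θ = ω₀²/(2|α|) = 2900 rad = 461.5 rev.

≈ 462 revolutions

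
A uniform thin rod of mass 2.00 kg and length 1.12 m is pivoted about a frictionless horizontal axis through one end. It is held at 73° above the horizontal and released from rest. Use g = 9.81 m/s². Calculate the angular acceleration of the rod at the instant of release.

About the pivot, I = (1/3)ML² = (1/3)(2.00)(1.12)² = 0.8363 kg·m².
The weight acts at the center, a distance L/2 = 0.5600 m from the pivot; τ = Mg(L/2) cos 73° = 3.212 N·m.
α = τ/I = 3.212/0.8363 = 3.841 rad/s².

α ≈ 3.84 rad/s²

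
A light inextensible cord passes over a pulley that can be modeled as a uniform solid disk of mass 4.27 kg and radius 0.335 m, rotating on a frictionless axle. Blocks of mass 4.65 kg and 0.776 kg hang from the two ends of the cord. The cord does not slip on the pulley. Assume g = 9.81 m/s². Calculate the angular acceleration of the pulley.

I = ½MR² = (1/2)(4.27)(0.335)² = 0.2396 kg·m².
Heavier block: m₁g − T₁ = m₁a. Lighter block: T₂ − m₂g = m₂a.
Pulley: (T₁ − T₂)R = Iα = I(a/R), so T₁ − T₂ = (I/R²)a = (1/2)M_p a = 2.135·a.
Adding the three: (m₁ − m₂)g = (m₁ + m₂ + 2.135)a, so a = (4.65 − 0.776)(9.81)/(4.65 + 0.776 + 2.135) = 5.026 m/s².
α = a/R = 5.026/0.335 = 15.00 rad/s².

α ≈ 15.0 rad/s²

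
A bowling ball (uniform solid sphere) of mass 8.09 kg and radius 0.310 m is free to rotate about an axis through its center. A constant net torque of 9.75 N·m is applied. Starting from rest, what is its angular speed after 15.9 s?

I = (2/5)MR² = (2/5)(8.09)(0.310)² = 0.3110 kg·m².
α = τ/I = 9.75/0.3110 = 31.35 rad/s².
ω = ω₀ + αt = 0 + (31.35)(15.9) = 498.5 rad/s.

ω ≈ 499 rad/s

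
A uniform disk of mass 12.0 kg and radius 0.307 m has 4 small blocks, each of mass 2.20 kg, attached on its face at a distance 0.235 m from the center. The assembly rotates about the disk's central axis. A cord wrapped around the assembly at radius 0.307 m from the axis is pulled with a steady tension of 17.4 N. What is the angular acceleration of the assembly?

α ≈ 5.08 rad/s²

I_disk = ½MR² = ½(12.0)(0.307)² = 0.5655 kg·m².
I_blocks = 4·m·r² = 4(2.20)(0.235)² = 0.4860 kg·m².
Total I = 1.051 kg·m².
τ = F r = (17.4)(0.307) = 5.342 N·m.
α = τ/I = 5.342/1.051 = 5.080 rad/s².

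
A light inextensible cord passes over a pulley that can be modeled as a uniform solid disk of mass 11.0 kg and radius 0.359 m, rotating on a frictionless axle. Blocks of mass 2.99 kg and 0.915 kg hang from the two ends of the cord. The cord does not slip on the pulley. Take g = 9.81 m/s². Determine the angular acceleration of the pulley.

α ≈ 6.03 rad/s²

I = ½MR² = (1/2)(11.0)(0.359)² = 0.7088 kg·m².
Heavier block: m₁g − T₁ = m₁a. Lighter block: T₂ − m₂g = m₂a.
Pulley: (T₁ − T₂)R = Iα = I(a/R), so T₁ − T₂ = (I/R²)a = (1/2)M_p a = 5.500·a.
Adding the three: (m₁ − m₂)g = (m₁ + m₂ + 5.500)a, so a = (2.99 − 0.915)(9.81)/(2.99 + 0.915 + 5.500) = 2.164 m/s².
α = a/R = 2.164/0.359 = 6.029 rad/s².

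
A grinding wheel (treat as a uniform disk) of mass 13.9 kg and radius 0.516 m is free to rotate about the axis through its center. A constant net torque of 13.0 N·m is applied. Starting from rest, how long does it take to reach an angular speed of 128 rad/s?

I = ½MR² = (1/2)(13.9)(0.516)² = 1.850 kg·m².
α = τ/I = 13.0/1.850 = 7.025 rad/s².
ω = αt ⇒ t = ω/α = 128/7.025 = 18.22 s.

t ≈ 18.2 s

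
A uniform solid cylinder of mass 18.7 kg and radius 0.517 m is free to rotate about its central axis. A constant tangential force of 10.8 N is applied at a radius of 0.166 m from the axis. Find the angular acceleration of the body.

α ≈ 0.717 rad/s²

I = ½MR² = (1/2)(18.7)(0.517)² = 2.499 kg·m².
τ = F·r = (10.8)(0.166) = 1.793 N·m.
From τ = Iα: α = 1.793/2.499 = 0.7174 rad/s².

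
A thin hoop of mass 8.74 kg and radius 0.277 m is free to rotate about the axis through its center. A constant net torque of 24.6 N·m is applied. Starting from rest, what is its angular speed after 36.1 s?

I = MR² = (8.74)(0.277)² = 0.6706 kg·m².
α = τ/I = 24.6/0.6706 = 36.68 rad/s².
ω = ω₀ + αt = 0 + (36.68)(36.1) = 1324 rad/s.

ω ≈ 1320 rad/s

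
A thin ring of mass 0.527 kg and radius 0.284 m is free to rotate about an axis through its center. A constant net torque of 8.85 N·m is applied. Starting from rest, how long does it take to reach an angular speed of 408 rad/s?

t ≈ 1.96 s

I = MR² = (0.527)(0.284)² = 0.04251 kg·m².
α = τ/I = 8.85/0.04251 = 208.2 rad/s².
ω = αt ⇒ t = ω/α = 408/208.2 = 1.960 s.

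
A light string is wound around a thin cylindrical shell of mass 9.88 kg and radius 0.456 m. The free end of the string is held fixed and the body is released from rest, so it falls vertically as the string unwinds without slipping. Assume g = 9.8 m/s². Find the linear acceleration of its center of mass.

Translation: Mg − T = Ma. Rotation about the center: TR = Iα with I = MR².
With a = αR: T = (I/R²)a = M a, so Mg = (1 + 1.000)Ma.
a = g/(1 + 1.000) = 9.8/2.000 = 4.900 m/s².

a ≈ 4.90 m/s²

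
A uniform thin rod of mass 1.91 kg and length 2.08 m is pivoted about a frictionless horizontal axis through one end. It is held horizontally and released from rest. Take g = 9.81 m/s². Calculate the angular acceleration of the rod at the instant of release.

About the pivot, I = (1/3)ML² = (1/3)(1.91)(2.08)² = 2.754 kg·m².
The weight acts at the center, a distance L/2 = 1.040 m from the pivot; τ = Mg(L/2) = 19.49 N·m.
α = τ/I = 19.49/2.754 = 7.075 rad/s².

α ≈ 7.07 rad/s²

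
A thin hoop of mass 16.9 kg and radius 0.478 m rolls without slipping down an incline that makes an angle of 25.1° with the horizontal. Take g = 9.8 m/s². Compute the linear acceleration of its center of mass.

Translation along the incline: Mg sinθ − f = Ma.
Rotation about the center: fR = Iα with I = MR². No-slip gives a = αR, so f = (I/R²)a = M a.
Substituting: Mg sinθ = (1 + 1.000)Ma, so a = g sinθ/(1 + 1.000) = (9.8) sin 25.1° / 2.000 = 2.079 m/s².

a ≈ 2.08 m/s²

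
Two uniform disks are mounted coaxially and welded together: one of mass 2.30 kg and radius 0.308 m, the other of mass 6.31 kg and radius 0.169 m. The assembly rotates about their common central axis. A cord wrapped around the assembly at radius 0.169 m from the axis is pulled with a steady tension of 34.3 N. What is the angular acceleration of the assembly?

α ≈ 29.1 rad/s²

I = ½M₁R₁² + ½M₂R₂² = ½(2.30)(0.308)² + ½(6.31)(0.169)² = 0.1992 kg·m².
τ = F r = (34.3)(0.169) = 5.797 N·m.
α = τ/I = 5.797/0.1992 = 29.10 rad/s².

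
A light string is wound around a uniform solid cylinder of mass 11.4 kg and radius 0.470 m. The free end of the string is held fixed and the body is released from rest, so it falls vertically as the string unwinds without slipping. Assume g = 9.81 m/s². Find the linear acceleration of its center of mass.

a ≈ 6.54 m/s²

Translation: Mg − T = Ma. Rotation about the center: TR = Iα with I = ½MR².
With a = αR: T = (I/R²)a = (1/2)M a, so Mg = (1 + 0.5000)Ma.
a = g/(1 + 0.5000) = 9.81/1.500 = 6.540 m/s².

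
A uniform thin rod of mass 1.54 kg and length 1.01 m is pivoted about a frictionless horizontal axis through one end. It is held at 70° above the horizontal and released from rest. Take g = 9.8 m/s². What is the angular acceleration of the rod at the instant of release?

About the pivot, I = (1/3)ML² = (1/3)(1.54)(1.01)² = 0.5237 kg·m².
The weight acts at the center, a distance L/2 = 0.5050 m from the pivot; τ = Mg(L/2) cos 70° = 2.607 N·m.
α = τ/I = 2.607/0.5237 = 4.978 rad/s².
(Equivalently α = (3g/(2L)) cos 70° = 4.978 rad/s².)

α ≈ 4.98 rad/s²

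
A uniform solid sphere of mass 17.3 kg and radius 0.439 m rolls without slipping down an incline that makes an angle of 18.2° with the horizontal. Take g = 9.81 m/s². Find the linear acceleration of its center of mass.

Translation along the incline: Mg sinθ − f = Ma.
Rotation about the center: fR = Iα with I = (2/5)MR². No-slip gives a = αR, so f = (I/R²)a = (2/5)M a.
Substituting: Mg sinθ = (1 + 0.4000)Ma, so a = g sinθ/(1 + 0.4000) = (9.81) sin 18.2° / 1.400 = 2.189 m/s².

a ≈ 2.19 m/s²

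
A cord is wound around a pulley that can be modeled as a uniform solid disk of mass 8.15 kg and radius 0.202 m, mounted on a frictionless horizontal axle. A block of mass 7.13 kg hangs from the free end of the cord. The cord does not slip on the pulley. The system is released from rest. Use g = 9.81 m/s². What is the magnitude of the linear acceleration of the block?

a ≈ 6.24 m/s²

I = ½MR² = (1/2)(8.15)(0.202)² = 0.1663 kg·m².
Block: mg − T = ma. Pulley: TR = Iα. No-slip: a = αR, so T = (I/R²)a = 4.075·a.
Then mg = (m + 4.075)a, so a = (7.13)(9.81)/(7.13 + 4.075) = 6.242 m/s².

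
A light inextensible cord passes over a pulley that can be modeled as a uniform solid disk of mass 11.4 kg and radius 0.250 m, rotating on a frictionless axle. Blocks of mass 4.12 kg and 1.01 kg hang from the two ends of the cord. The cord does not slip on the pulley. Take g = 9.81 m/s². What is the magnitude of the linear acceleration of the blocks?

I = ½MR² = (1/2)(11.4)(0.250)² = 0.3563 kg·m².
Heavier block: m₁g − T₁ = m₁a. Lighter block: T₂ − m₂g = m₂a.
Pulley: (T₁ − T₂)R = Iα = I(a/R), so T₁ − T₂ = (I/R²)a = (1/2)M_p a = 5.700·a.
Adding the three: (m₁ − m₂)g = (m₁ + m₂ + 5.700)a, so a = (4.12 − 1.01)(9.81)/(4.12 + 1.01 + 5.700) = 2.817 m/s².

a ≈ 2.82 m/s²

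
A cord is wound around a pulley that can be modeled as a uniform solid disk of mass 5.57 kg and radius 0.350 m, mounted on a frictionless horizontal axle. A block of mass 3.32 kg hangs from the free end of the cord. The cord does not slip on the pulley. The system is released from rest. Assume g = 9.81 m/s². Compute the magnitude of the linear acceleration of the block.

I = ½MR² = (1/2)(5.57)(0.350)² = 0.3412 kg·m².
Block: mg − T = ma. Pulley: TR = Iα. No-slip: a = αR, so T = (I/R²)a = 2.785·a.
Then mg = (m + 2.785)a, so a = (3.32)(9.81)/(3.32 + 2.785) = 5.335 m/s².

a ≈ 5.33 m/s²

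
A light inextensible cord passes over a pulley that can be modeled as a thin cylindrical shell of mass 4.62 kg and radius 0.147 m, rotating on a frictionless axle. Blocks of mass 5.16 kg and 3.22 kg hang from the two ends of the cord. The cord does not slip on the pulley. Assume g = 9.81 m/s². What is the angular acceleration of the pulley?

α ≈ 9.96 rad/s²

I = MR² = (4.62)(0.147)² = 0.09983 kg·m².
Heavier block: m₁g − T₁ = m₁a. Lighter block: T₂ − m₂g = m₂a.
Pulley: (T₁ − T₂)R = Iα = I(a/R), so T₁ − T₂ = (I/R²)a = 1·M_p a = 4.620·a.
Adding the three: (m₁ − m₂)g = (m₁ + m₂ + 4.620)a, so a = (5.16 − 3.22)(9.81)/(5.16 + 3.22 + 4.620) = 1.464 m/s².
α = a/R = 1.464/0.147 = 9.959 rad/s².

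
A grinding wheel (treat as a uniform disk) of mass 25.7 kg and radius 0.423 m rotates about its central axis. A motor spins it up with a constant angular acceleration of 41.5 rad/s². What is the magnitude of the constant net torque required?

τ ≈ 95.4 N·m

I = ½MR² = (1/2)(25.7)(0.423)² = 2.299 kg·m².
τ = Iα = (2.299)(41.50) = 95.42 N·m.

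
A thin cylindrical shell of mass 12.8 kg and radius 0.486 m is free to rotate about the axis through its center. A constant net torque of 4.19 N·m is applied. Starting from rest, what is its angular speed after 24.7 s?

I = MR² = (12.8)(0.486)² = 3.023 kg·m².
α = τ/I = 4.19/3.023 = 1.386 rad/s².
ω = ω₀ + αt = 0 + (1.386)(24.7) = 34.23 rad/s.

ω ≈ 34.2 rad/s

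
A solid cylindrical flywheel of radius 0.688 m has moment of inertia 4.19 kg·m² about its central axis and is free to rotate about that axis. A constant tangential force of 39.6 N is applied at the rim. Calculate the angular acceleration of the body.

τ = F R = (39.6)(0.688) = 27.24 N·m.
From τ = Iα: α = 27.24/4.190 = 6.502 rad/s².

α ≈ 6.50 rad/s²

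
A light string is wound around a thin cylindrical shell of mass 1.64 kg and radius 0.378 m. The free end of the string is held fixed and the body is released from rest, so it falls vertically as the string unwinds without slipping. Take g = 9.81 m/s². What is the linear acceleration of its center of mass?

a ≈ 4.91 m/s²

Translation: Mg − T = Ma. Rotation about the center: TR = Iα with I = MR².
With a = αR: T = (I/R²)a = M a, so Mg = (1 + 1.000)Ma.
a = g/(1 + 1.000) = 9.81/2.000 = 4.905 m/s².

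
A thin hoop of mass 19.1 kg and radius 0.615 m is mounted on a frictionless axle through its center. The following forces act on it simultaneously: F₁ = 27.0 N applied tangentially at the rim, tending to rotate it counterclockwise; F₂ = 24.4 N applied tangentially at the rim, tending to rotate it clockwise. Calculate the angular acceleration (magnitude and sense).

I = MR² = (19.1)(0.615)² = 7.224 kg·m².
Taking counterclockwise as positive: τ₁ = +(27.0)(0.615) = +16.61 N·m; τ₂ = −(24.4)(0.615) = −15.01 N·m.
Net torque τ = 1.599 N·m.
α = τ/I = 1.599/7.224 = 0.2213 rad/s².

α ≈ 0.221 rad/s², counterclockwise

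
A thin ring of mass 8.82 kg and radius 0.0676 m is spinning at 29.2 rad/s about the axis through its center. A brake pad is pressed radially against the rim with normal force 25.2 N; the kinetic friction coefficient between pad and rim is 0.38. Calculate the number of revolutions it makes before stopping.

≈ 4.22 revolutions

I = MR² = (8.82)(0.0676)² = 0.04031 kg·m².
Friction force f = μN = (0.38)(25.2) = 9.576 N at the rim; torque magnitude τ = fR = 0.6473 N·m, opposing ω.
|α| = τ/I = 0.6473/0.04031 = 16.06 rad/s² (deceleration).
ω² = ω₀² − 2|α|θ with ω = 0 ⇒ θ = ω₀²/(2|α|) = 26.54 rad = 4.225 rev.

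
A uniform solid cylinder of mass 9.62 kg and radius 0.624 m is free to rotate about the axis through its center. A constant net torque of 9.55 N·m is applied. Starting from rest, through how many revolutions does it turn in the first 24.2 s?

≈ 238 revolutions

I = ½MR² = (1/2)(9.62)(0.624)² = 1.873 kg·m².
α = τ/I = 9.55/1.873 = 5.099 rad/s².
θ = ½αt² = ½(5.099)(24.2)² = 1493 rad.
Revolutions = θ/(2π) = 237.6.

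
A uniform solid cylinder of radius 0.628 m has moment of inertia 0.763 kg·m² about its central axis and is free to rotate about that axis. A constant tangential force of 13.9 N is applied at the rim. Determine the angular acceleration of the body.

τ = F R = (13.9)(0.628) = 8.729 N·m.
From τ = Iα: α = 8.729/0.7630 = 11.44 rad/s².

α ≈ 11.4 rad/s²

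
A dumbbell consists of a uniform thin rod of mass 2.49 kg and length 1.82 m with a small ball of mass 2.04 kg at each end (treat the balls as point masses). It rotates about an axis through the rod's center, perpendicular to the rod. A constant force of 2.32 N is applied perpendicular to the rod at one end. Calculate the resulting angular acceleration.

I_rod = (1/12)ML² = (1/12)(2.49)(1.82)² = 0.6873 kg·m².
I_balls = 2·m·(L/2)² = 2(2.04)(0.9100)² = 3.379 kg·m².
Total I = 4.066 kg·m².
τ = F·(L/2) = (2.32)(0.910) = 2.111 N·m.
α = τ/I = 2.111/4.066 = 0.5192 rad/s².

α ≈ 0.519 rad/s²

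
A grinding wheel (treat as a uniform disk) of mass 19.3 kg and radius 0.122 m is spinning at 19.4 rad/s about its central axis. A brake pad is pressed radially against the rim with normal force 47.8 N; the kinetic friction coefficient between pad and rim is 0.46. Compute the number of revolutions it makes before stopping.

≈ 1.60 revolutions

I = ½MR² = (1/2)(19.3)(0.122)² = 0.1436 kg·m².
Friction force f = μN = (0.46)(47.8) = 21.99 N at the rim; torque magnitude τ = fR = 2.683 N·m, opposing ω.
|α| = τ/I = 2.683/0.1436 = 18.68 rad/s² (deceleration).
ω² = ω₀² − 2|α|θ with ω = 0 ⇒ θ = ω₀²/(2|α|) = 10.08 rad = 1.604 rev.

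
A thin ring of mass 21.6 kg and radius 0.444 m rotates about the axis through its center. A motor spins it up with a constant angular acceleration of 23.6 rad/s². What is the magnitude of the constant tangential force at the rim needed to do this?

I = MR² = (21.6)(0.444)² = 4.258 kg·m².
The required torque is τ = Iα = (4.258)(23.60) = 100.5 N·m.
A tangential force at the rim gives τ = FR, so F = τ/R = 100.5/0.444 = 226.3 N.

F ≈ 226 N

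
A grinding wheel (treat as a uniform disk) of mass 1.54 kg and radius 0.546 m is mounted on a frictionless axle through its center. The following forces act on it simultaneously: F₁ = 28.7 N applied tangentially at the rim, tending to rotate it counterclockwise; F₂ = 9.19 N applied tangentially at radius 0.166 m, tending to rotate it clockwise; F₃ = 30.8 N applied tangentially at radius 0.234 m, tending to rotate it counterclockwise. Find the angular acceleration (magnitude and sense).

I = ½MR² = (1/2)(1.54)(0.546)² = 0.2295 kg·m².
Taking counterclockwise as positive: τ₁ = +(28.7)(0.546) = +15.67 N·m; τ₂ = −(9.19)(0.166) = −1.526 N·m; τ₃ = +(30.8)(0.234) = +7.207 N·m.
Net torque τ = 21.35 N·m.
α = τ/I = 21.35/0.2295 = 93.02 rad/s².

α ≈ 93.0 rad/s², counterclockwise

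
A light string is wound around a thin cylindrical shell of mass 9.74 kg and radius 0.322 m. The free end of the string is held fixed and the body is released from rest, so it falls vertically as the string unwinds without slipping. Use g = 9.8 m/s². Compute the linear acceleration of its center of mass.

a ≈ 4.90 m/s²

Translation: Mg − T = Ma. Rotation about the center: TR = Iα with I = MR².
With a = αR: T = (I/R²)a = M a, so Mg = (1 + 1.000)Ma.
a = g/(1 + 1.000) = 9.8/2.000 = 4.900 m/s².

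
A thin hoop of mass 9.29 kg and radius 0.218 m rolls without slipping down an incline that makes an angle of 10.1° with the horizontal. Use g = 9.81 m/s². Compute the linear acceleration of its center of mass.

a ≈ 0.860 m/s²

Translation along the incline: Mg sinθ − f = Ma.
Rotation about the center: fR = Iα with I = MR². No-slip gives a = αR, so f = (I/R²)a = M a.
Substituting: Mg sinθ = (1 + 1.000)Ma, so a = g sinθ/(1 + 1.000) = (9.81) sin 10.1° / 2.000 = 0.8602 m/s².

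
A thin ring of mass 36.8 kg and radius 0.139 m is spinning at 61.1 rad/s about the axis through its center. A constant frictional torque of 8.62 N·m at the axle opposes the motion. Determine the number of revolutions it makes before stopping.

I = MR² = (36.8)(0.139)² = 0.7110 kg·m².
The net torque has magnitude 8.62 N·m, opposing ω.
|α| = τ/I = 8.620/0.7110 = 12.12 rad/s² (deceleration).
ω² = ω₀² − 2|α|θ with ω = 0 ⇒ θ = ω₀²/(2|α|) = 154.0 rad = 24.50 rev.

≈ 24.5 revolutions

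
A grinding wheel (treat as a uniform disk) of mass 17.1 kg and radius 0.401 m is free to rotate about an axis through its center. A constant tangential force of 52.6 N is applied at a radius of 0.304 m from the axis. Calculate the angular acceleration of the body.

I = ½MR² = (1/2)(17.1)(0.401)² = 1.375 kg·m².
τ = F·r = (52.6)(0.304) = 15.99 N·m.
Newton's second law for rotation, τ = Iα, gives α = τ/I = 15.99/1.375 = 11.63 rad/s².

α ≈ 11.6 rad/s²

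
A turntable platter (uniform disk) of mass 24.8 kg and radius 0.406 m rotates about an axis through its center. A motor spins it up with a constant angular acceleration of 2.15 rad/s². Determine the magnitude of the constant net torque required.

τ ≈ 4.39 N·m

I = ½MR² = (1/2)(24.8)(0.406)² = 2.044 kg·m².
τ = Iα = (2.044)(2.150) = 4.395 N·m.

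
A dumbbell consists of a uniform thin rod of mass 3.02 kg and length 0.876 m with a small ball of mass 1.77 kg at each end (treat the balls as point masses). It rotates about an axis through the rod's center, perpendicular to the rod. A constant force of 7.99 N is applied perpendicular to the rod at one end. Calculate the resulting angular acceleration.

α ≈ 4.01 rad/s²

I_rod = (1/12)ML² = (1/12)(3.02)(0.876)² = 0.1931 kg·m².
I_balls = 2·m·(L/2)² = 2(1.77)(0.4380)² = 0.6791 kg·m².
Total I = 0.8723 kg·m².
τ = F·(L/2) = (7.99)(0.438) = 3.500 N·m.
α = τ/I = 3.500/0.8723 = 4.012 rad/s².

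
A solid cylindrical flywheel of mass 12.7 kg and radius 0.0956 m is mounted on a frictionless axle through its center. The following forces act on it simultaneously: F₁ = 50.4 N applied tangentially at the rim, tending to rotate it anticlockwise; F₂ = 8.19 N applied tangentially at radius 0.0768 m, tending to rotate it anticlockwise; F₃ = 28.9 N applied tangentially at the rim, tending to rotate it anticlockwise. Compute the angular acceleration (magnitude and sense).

α ≈ 141 rad/s², anticlockwise

I = ½MR² = (1/2)(12.7)(0.0956)² = 0.05803 kg·m².
Taking anticlockwise as positive: τ₁ = +(50.4)(0.0956) = +4.818 N·m; τ₂ = +(8.19)(0.0768) = +0.6290 N·m; τ₃ = +(28.9)(0.0956) = +2.763 N·m.
Net torque τ = 8.210 N·m.
α = τ/I = 8.210/0.05803 = 141.5 rad/s².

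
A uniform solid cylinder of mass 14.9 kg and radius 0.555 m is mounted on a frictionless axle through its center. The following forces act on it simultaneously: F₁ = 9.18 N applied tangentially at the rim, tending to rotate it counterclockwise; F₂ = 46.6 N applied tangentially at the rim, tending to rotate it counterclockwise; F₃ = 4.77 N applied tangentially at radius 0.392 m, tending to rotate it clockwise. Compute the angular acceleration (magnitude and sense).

α ≈ 12.7 rad/s², counterclockwise

I = ½MR² = (1/2)(14.9)(0.555)² = 2.295 kg·m².
Taking counterclockwise as positive: τ₁ = +(9.18)(0.555) = +5.095 N·m; τ₂ = +(46.6)(0.555) = +25.86 N·m; τ₃ = −(4.77)(0.392) = −1.870 N·m.
Net torque τ = 29.09 N·m.
α = τ/I = 29.09/2.295 = 12.68 rad/s².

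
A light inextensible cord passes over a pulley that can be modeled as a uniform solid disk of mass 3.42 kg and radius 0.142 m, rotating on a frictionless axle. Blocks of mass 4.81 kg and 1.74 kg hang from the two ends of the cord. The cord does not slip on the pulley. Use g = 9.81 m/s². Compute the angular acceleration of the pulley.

α ≈ 25.7 rad/s²

I = ½MR² = (1/2)(3.42)(0.142)² = 0.03448 kg·m².
Heavier block: m₁g − T₁ = m₁a. Lighter block: T₂ − m₂g = m₂a.
Pulley: (T₁ − T₂)R = Iα = I(a/R), so T₁ − T₂ = (I/R²)a = (1/2)M_p a = 1.710·a.
Adding the three: (m₁ − m₂)g = (m₁ + m₂ + 1.710)a, so a = (4.81 − 1.74)(9.81)/(4.81 + 1.74 + 1.710) = 3.646 m/s².
α = a/R = 3.646/0.142 = 25.68 rad/s².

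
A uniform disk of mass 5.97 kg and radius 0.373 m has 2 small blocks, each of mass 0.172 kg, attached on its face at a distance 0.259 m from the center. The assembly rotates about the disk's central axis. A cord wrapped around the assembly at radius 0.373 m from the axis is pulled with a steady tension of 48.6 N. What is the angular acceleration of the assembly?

α ≈ 41.4 rad/s²

I_disk = ½MR² = ½(5.97)(0.373)² = 0.4153 kg·m².
I_blocks = 2·m·r² = 2(0.172)(0.259)² = 0.02308 kg·m².
Total I = 0.4384 kg·m².
τ = F r = (48.6)(0.373) = 18.13 N·m.
α = τ/I = 18.13/0.4384 = 41.35 rad/s².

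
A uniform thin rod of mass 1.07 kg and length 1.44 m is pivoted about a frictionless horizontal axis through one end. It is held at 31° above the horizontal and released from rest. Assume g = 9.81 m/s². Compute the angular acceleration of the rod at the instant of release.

About the pivot, I = (1/3)ML² = (1/3)(1.07)(1.44)² = 0.7396 kg·m².
The weight acts at the center, a distance L/2 = 0.7200 m from the pivot; τ = Mg(L/2) cos 31° = 6.478 N·m.
α = τ/I = 6.478/0.7396 = 8.759 rad/s².
(Equivalently α = (3g/(2L)) cos 31° = 8.759 rad/s².)

α ≈ 8.76 rad/s²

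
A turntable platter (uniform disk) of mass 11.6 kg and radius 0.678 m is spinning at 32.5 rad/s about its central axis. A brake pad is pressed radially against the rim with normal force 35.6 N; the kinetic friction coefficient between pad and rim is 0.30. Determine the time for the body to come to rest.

t ≈ 12.0 s

I = ½MR² = (1/2)(11.6)(0.678)² = 2.666 kg·m².
Friction force f = μN = (0.30)(35.6) = 10.68 N at the rim; torque magnitude τ = fR = 7.241 N·m, opposing ω.
|α| = τ/I = 7.241/2.666 = 2.716 rad/s² (deceleration).
0 = ω₀ − |α|t ⇒ t = ω₀/|α| = 32.5/2.716 = 11.97 s.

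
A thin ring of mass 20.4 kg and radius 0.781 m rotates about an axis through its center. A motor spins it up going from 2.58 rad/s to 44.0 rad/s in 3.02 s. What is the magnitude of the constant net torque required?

τ ≈ 171 N·m

I = MR² = (20.4)(0.781)² = 12.44 kg·m².
α = Δω/Δt = (44.0 − 2.58)/3.02 = 13.72 rad/s².
τ = Iα = (12.44)(13.72) = 170.7 N·m.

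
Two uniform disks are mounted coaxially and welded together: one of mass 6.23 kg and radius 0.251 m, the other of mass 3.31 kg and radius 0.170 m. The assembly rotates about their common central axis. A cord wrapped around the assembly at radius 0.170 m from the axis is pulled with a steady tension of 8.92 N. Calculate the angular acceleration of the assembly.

I = ½M₁R₁² + ½M₂R₂² = ½(6.23)(0.251)² + ½(3.31)(0.170)² = 0.2441 kg·m².
τ = F r = (8.92)(0.170) = 1.516 N·m.
α = τ/I = 1.516/0.2441 = 6.213 rad/s².

α ≈ 6.21 rad/s²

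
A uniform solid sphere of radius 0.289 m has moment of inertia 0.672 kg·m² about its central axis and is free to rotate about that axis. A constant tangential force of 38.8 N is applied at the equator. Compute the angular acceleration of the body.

α ≈ 16.7 rad/s²

τ = F R = (38.8)(0.289) = 11.21 N·m.
Newton's second law for rotation, τ = Iα, gives α = τ/I = 11.21/0.6720 = 16.69 rad/s².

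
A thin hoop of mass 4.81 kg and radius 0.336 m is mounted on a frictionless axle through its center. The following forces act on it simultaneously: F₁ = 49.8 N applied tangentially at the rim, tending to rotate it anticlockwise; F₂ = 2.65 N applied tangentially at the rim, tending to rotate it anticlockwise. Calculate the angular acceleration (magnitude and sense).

I = MR² = (4.81)(0.336)² = 0.5430 kg·m².
Taking anticlockwise as positive: τ₁ = +(49.8)(0.336) = +16.73 N·m; τ₂ = +(2.65)(0.336) = +0.8904 N·m.
Net torque τ = 17.62 N·m.
α = τ/I = 17.62/0.5430 = 32.45 rad/s².

α ≈ 32.5 rad/s², anticlockwise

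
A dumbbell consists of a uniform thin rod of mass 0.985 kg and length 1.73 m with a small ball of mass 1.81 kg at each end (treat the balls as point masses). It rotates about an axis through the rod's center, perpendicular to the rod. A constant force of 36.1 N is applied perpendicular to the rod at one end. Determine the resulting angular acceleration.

α ≈ 10.6 rad/s²

I_rod = (1/12)ML² = (1/12)(0.985)(1.73)² = 0.2457 kg·m².
I_balls = 2·m·(L/2)² = 2(1.81)(0.8650)² = 2.709 kg·m².
Total I = 2.954 kg·m².
τ = F·(L/2) = (36.1)(0.865) = 31.23 N·m.
α = τ/I = 31.23/2.954 = 10.57 rad/s².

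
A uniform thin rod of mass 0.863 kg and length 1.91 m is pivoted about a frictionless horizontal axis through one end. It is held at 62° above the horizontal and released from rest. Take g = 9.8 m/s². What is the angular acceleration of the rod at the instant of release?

About the pivot, I = (1/3)ML² = (1/3)(0.863)(1.91)² = 1.049 kg·m².
The weight acts at the center, a distance L/2 = 0.9550 m from the pivot; τ = Mg(L/2) cos 62° = 3.792 N·m.
α = τ/I = 3.792/1.049 = 3.613 rad/s².
(Equivalently α = (3g/(2L)) cos 62° = 3.613 rad/s².)

α ≈ 3.61 rad/s²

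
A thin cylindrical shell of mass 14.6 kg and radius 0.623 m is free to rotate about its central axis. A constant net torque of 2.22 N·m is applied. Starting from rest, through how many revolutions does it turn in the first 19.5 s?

I = MR² = (14.6)(0.623)² = 5.667 kg·m².
α = τ/I = 2.22/5.667 = 0.3918 rad/s².
θ = ½αt² = ½(0.3918)(19.5)² = 74.48 rad.
Revolutions = θ/(2π) = 11.85.

≈ 11.9 revolutions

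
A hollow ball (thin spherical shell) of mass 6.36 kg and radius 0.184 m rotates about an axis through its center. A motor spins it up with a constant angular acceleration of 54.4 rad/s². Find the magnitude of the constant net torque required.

I = (2/3)MR² = (2/3)(6.36)(0.184)² = 0.1435 kg·m².
τ = Iα = (0.1435)(54.40) = 7.809 N·m.

τ ≈ 7.81 N·m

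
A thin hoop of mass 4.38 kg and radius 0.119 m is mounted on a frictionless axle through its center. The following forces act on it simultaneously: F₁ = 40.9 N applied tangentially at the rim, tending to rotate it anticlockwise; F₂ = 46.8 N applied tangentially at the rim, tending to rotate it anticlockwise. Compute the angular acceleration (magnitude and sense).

α ≈ 168 rad/s², anticlockwise

I = MR² = (4.38)(0.119)² = 0.06203 kg·m².
Taking anticlockwise as positive: τ₁ = +(40.9)(0.119) = +4.867 N·m; τ₂ = +(46.8)(0.119) = +5.569 N·m.
Net torque τ = 10.44 N·m.
α = τ/I = 10.44/0.06203 = 168.3 rad/s².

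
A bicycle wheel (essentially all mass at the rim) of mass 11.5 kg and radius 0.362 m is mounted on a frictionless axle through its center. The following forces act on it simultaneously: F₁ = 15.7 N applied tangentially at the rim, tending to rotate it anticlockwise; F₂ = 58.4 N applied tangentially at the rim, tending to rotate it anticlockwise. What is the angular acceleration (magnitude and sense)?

I = MR² = (11.5)(0.362)² = 1.507 kg·m².
Taking anticlockwise as positive: τ₁ = +(15.7)(0.362) = +5.683 N·m; τ₂ = +(58.4)(0.362) = +21.14 N·m.
Net torque τ = 26.82 N·m.
α = τ/I = 26.82/1.507 = 17.80 rad/s².

α ≈ 17.8 rad/s², anticlockwise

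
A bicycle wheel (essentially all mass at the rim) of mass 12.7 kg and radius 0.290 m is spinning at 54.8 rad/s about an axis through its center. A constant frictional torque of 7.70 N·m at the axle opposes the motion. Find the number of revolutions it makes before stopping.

I = MR² = (12.7)(0.290)² = 1.068 kg·m².
The net torque has magnitude 7.70 N·m, opposing ω.
|α| = τ/I = 7.700/1.068 = 7.209 rad/s² (deceleration).
ω² = ω₀² − 2|α|θ with ω = 0 ⇒ θ = ω₀²/(2|α|) = 208.3 rad = 33.15 rev.

≈ 33.1 revolutions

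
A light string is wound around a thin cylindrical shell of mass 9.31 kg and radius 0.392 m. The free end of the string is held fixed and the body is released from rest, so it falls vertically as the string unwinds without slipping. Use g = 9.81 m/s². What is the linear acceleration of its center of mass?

a ≈ 4.91 m/s²

Translation: Mg − T = Ma. Rotation about the center: TR = Iα with I = MR².
With a = αR: T = (I/R²)a = M a, so Mg = (1 + 1.000)Ma.
a = g/(1 + 1.000) = 9.81/2.000 = 4.905 m/s².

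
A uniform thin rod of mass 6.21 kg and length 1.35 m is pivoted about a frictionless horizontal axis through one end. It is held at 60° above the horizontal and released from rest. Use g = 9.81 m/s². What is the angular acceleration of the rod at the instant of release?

α ≈ 5.45 rad/s²

About the pivot, I = (1/3)ML² = (1/3)(6.21)(1.35)² = 3.773 kg·m².
The weight acts at the center, a distance L/2 = 0.6750 m from the pivot; τ = Mg(L/2) cos 60° = 20.56 N·m.
α = τ/I = 20.56/3.773 = 5.450 rad/s².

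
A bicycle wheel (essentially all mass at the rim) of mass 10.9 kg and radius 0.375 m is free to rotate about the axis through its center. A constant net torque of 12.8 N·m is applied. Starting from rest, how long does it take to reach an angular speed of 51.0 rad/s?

I = MR² = (10.9)(0.375)² = 1.533 kg·m².
α = τ/I = 12.8/1.533 = 8.351 rad/s².
ω = αt ⇒ t = ω/α = 51.0/8.351 = 6.107 s.

t ≈ 6.11 s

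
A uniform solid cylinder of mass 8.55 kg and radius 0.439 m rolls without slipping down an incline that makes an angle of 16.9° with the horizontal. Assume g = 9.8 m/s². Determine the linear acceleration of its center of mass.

Translation along the incline: Mg sinθ − f = Ma.
Rotation about the center: fR = Iα with I = ½MR². No-slip gives a = αR, so f = (I/R²)a = (1/2)M a.
Substituting: Mg sinθ = (1 + 0.5000)Ma, so a = g sinθ/(1 + 0.5000) = (9.8) sin 16.9° / 1.500 = 1.899 m/s².

a ≈ 1.90 m/s²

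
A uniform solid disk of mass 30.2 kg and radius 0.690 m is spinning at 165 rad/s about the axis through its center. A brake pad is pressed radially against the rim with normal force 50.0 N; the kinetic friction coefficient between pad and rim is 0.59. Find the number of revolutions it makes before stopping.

≈ 765 revolutions

I = ½MR² = (1/2)(30.2)(0.690)² = 7.189 kg·m².
Friction force f = μN = (0.59)(50.0) = 29.50 N at the rim; torque magnitude τ = fR = 20.35 N·m, opposing ω.
|α| = τ/I = 20.35/7.189 = 2.831 rad/s² (deceleration).
ω² = ω₀² − 2|α|θ with ω = 0 ⇒ θ = ω₀²/(2|α|) = 4808 rad = 765.2 rev.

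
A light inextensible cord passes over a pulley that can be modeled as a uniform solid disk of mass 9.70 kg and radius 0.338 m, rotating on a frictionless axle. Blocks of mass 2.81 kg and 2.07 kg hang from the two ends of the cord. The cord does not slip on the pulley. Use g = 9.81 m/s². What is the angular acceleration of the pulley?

I = ½MR² = (1/2)(9.70)(0.338)² = 0.5541 kg·m².
Heavier block: m₁g − T₁ = m₁a. Lighter block: T₂ − m₂g = m₂a.
Pulley: (T₁ − T₂)R = Iα = I(a/R), so T₁ − T₂ = (I/R²)a = (1/2)M_p a = 4.850·a.
Adding the three: (m₁ − m₂)g = (m₁ + m₂ + 4.850)a, so a = (2.81 − 2.07)(9.81)/(2.81 + 2.07 + 4.850) = 0.7461 m/s².
α = a/R = 0.7461/0.338 = 2.207 rad/s².

α ≈ 2.21 rad/s²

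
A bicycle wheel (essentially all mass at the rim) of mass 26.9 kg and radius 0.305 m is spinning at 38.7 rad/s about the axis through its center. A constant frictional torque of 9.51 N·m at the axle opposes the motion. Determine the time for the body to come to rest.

t ≈ 10.2 s

I = MR² = (26.9)(0.305)² = 2.502 kg·m².
The net torque has magnitude 9.51 N·m, opposing ω.
|α| = τ/I = 9.510/2.502 = 3.800 rad/s² (deceleration).
0 = ω₀ − |α|t ⇒ t = ω₀/|α| = 38.7/3.800 = 10.18 s.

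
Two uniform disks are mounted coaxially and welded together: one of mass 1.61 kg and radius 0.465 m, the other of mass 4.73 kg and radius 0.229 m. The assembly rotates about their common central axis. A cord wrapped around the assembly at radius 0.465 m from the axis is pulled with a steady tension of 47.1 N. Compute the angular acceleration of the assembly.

α ≈ 73.5 rad/s²

I = ½M₁R₁² + ½M₂R₂² = ½(1.61)(0.465)² + ½(4.73)(0.229)² = 0.2981 kg·m².
τ = F r = (47.1)(0.465) = 21.90 N·m.
α = τ/I = 21.90/0.2981 = 73.47 rad/s².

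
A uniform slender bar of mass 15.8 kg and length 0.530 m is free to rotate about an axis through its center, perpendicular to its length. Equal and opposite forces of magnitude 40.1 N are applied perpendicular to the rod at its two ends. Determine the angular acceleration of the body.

α ≈ 57.5 rad/s²

I = (1/12)ML² = (1/12)(15.8)(0.530)² = 0.3699 kg·m².
The couple gives τ = F·(L/2) + F·(L/2) = F L = (40.1)(0.530) = 21.25 N·m.
From τ = Iα: α = 21.25/0.3699 = 57.46 rad/s².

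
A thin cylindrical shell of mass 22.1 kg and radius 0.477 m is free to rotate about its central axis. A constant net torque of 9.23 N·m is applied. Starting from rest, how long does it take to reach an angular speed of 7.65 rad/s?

t ≈ 4.17 s

I = MR² = (22.1)(0.477)² = 5.028 kg·m².
α = τ/I = 9.23/5.028 = 1.836 rad/s².
ω = αt ⇒ t = ω/α = 7.65/1.836 = 4.168 s.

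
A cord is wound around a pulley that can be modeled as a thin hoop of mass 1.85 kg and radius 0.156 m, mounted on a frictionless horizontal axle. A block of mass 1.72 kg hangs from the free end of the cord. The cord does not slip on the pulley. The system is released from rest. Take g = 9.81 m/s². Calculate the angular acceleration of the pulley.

I = MR² = (1.85)(0.156)² = 0.04502 kg·m².
Block: mg − T = ma. Pulley: TR = Iα. No-slip: a = αR, so T = (I/R²)a = 1.850·a.
Then mg = (m + 1.850)a, so a = (1.72)(9.81)/(1.72 + 1.850) = 4.726 m/s².
α = a/R = 4.726/0.156 = 30.30 rad/s².

α ≈ 30.3 rad/s²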